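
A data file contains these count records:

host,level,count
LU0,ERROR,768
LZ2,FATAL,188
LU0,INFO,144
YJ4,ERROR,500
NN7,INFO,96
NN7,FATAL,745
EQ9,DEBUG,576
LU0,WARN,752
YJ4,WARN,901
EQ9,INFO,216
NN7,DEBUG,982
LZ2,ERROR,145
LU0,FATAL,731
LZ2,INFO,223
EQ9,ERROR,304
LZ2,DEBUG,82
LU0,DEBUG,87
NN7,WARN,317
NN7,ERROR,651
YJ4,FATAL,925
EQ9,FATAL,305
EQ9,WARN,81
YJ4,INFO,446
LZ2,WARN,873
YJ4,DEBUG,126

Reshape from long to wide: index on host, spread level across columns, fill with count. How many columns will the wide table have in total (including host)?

1 column for host plus 5 distinct level values → 6 columns.

6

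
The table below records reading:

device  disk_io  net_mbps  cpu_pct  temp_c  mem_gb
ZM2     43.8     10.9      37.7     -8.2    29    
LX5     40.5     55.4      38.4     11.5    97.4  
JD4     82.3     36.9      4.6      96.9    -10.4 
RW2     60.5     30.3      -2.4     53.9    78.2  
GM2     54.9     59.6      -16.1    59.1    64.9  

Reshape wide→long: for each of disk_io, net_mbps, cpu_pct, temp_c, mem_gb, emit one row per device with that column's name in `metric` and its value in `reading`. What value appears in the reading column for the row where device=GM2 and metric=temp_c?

Unpivoting turns each (device, wide-column) pair into one long row.
The wide cell at row GM2, column temp_c holds 59.1, so the long row (GM2, temp_c) has reading=59.1.

59.1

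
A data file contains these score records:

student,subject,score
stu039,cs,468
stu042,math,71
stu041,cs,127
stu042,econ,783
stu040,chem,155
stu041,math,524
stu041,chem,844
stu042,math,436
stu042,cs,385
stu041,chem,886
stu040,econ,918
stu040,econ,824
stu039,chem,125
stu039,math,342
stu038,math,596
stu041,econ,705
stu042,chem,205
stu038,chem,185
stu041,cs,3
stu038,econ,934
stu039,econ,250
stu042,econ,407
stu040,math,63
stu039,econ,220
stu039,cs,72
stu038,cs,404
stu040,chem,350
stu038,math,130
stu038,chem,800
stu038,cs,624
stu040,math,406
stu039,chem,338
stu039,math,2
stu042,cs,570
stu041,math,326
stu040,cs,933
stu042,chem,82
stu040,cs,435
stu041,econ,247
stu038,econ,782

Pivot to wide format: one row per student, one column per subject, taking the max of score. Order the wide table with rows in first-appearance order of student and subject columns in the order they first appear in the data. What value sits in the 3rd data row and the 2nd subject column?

With rows in first-appearance order of student, row 3 is student=stu041. subject columns in first-appearance order: cs, math, econ, chem; column 2 is math.
Long rows with student=stu041, subject=math: max(524, 326) = 524.

524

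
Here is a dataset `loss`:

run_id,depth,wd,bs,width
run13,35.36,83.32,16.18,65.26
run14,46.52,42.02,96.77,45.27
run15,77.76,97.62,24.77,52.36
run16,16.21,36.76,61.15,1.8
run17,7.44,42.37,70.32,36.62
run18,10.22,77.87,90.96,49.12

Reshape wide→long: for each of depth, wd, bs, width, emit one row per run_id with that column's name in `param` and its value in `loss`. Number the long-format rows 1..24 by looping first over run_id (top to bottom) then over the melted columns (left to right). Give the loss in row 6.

42.02

24 rows total (6 × 4). Row 6: index ⌊(6-1)/4⌋ = 1 into run_id → run14; (6-1) mod 4 = 1 into the melted columns → wd.
So row 6 is (run14, wd, 42.02); loss = 42.02.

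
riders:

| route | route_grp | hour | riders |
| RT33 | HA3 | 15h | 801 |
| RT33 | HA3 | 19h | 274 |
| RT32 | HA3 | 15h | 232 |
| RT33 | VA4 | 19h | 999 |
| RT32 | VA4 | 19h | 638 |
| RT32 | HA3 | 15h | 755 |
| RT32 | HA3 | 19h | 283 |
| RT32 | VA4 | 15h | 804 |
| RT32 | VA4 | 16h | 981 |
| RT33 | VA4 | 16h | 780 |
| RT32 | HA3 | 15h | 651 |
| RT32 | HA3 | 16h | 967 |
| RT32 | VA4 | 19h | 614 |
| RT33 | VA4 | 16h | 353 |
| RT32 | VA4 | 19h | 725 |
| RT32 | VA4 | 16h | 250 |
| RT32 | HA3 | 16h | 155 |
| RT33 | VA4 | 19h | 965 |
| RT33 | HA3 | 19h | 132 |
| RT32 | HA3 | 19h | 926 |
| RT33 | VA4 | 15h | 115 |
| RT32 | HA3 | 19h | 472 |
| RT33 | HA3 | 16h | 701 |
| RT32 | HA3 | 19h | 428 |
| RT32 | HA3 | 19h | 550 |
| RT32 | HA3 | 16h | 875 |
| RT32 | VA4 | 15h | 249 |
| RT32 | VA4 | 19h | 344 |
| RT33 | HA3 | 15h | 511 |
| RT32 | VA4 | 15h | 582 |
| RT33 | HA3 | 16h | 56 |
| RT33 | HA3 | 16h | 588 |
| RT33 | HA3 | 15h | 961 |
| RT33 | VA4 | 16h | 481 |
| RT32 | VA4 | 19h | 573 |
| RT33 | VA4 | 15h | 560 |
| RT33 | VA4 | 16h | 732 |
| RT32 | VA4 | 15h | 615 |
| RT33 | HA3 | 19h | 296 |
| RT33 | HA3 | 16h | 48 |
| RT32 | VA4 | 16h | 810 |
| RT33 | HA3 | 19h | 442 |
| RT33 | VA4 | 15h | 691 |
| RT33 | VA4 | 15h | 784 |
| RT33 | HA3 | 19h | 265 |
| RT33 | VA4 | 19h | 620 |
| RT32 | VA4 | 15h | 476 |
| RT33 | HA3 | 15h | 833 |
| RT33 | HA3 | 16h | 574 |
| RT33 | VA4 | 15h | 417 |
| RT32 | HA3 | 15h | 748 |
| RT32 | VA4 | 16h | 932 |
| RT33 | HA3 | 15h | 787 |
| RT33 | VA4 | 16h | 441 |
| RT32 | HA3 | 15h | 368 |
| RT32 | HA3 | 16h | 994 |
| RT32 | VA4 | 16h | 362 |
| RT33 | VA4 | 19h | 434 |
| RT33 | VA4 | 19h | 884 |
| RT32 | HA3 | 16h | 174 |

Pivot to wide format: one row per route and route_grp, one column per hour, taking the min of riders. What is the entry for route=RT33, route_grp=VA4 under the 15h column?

Rows with route=RT33, route_grp=VA4 and hour=15h: riders values are 115, 560, 691, 784, 417.
min(115, 560, 691, 784, 417) = 115.

115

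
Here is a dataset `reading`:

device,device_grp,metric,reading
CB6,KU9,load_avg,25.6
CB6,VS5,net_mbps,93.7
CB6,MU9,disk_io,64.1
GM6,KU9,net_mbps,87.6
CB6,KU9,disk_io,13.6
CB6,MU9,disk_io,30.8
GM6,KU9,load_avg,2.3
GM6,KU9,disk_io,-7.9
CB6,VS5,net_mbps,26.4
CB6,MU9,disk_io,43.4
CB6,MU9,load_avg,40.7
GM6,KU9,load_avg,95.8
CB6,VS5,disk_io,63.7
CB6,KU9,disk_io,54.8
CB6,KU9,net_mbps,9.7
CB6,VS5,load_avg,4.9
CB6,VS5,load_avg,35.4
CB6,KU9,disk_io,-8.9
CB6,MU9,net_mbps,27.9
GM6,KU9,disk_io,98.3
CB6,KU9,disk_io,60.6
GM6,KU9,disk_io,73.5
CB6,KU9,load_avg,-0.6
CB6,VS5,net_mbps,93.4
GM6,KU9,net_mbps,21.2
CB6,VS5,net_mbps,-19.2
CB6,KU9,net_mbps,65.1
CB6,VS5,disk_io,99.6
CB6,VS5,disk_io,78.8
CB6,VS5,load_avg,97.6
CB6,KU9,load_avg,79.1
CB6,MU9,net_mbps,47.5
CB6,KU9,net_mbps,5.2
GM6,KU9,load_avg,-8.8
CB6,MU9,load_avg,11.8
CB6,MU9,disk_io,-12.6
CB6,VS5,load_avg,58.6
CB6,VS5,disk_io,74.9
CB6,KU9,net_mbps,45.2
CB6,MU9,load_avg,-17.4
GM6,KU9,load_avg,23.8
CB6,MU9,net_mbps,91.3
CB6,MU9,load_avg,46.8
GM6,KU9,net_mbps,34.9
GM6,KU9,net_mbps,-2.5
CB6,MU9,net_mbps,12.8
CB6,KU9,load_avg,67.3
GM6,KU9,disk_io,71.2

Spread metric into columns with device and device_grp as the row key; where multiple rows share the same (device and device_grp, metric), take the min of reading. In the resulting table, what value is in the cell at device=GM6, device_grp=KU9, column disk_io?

-7.9

Rows with device=GM6, device_grp=KU9 and metric=disk_io: reading values are -7.9, 98.3, 73.5, 71.2.
min(-7.9, 98.3, 73.5, 71.2) = -7.9.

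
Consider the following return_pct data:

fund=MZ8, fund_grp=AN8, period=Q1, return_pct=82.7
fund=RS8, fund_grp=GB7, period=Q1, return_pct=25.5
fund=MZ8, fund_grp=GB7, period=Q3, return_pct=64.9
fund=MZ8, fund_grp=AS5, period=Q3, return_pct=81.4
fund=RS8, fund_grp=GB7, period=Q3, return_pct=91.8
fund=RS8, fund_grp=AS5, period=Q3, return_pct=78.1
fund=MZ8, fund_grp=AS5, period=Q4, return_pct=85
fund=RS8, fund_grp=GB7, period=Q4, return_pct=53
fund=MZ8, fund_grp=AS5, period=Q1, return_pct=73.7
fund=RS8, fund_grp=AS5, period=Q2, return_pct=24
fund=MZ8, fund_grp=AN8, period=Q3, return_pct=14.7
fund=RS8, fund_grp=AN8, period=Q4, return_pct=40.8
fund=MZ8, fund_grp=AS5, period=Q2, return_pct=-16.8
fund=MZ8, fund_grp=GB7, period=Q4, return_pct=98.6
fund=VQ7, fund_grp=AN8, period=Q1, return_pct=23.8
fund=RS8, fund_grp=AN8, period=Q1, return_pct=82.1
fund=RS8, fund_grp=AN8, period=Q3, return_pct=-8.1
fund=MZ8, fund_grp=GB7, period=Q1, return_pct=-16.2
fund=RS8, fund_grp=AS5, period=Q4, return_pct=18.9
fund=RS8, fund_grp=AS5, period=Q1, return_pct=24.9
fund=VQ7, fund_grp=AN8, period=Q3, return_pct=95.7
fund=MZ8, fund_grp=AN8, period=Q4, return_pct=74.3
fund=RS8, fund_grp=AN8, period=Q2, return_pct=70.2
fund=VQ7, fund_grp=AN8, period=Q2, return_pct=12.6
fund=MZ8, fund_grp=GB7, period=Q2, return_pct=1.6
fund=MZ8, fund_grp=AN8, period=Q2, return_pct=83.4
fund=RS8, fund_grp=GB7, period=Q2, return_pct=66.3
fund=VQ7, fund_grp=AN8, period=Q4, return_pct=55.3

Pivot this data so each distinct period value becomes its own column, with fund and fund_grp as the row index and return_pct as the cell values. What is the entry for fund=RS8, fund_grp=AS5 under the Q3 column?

78.1

Wide layout: rows indexed by fund and fund_grp, columns are the 4 distinct period values (Q1, Q3, Q4, Q2).
Cell (fund=RS8, fund_grp=AS5, period=Q3) draws from the long row where fund=RS8, fund_grp=AS5 and period=Q3, which has return_pct=78.1.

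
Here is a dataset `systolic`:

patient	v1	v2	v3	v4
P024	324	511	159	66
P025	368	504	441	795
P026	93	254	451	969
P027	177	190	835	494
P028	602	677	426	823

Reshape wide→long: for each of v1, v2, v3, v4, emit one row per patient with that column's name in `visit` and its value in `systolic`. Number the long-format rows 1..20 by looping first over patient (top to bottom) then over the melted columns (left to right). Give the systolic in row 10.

254

20 rows total (5 × 4). Row 10: index ⌊(10-1)/4⌋ = 2 into patient → P026; (10-1) mod 4 = 1 into the melted columns → v2.
So row 10 is (P026, v2, 254); systolic = 254.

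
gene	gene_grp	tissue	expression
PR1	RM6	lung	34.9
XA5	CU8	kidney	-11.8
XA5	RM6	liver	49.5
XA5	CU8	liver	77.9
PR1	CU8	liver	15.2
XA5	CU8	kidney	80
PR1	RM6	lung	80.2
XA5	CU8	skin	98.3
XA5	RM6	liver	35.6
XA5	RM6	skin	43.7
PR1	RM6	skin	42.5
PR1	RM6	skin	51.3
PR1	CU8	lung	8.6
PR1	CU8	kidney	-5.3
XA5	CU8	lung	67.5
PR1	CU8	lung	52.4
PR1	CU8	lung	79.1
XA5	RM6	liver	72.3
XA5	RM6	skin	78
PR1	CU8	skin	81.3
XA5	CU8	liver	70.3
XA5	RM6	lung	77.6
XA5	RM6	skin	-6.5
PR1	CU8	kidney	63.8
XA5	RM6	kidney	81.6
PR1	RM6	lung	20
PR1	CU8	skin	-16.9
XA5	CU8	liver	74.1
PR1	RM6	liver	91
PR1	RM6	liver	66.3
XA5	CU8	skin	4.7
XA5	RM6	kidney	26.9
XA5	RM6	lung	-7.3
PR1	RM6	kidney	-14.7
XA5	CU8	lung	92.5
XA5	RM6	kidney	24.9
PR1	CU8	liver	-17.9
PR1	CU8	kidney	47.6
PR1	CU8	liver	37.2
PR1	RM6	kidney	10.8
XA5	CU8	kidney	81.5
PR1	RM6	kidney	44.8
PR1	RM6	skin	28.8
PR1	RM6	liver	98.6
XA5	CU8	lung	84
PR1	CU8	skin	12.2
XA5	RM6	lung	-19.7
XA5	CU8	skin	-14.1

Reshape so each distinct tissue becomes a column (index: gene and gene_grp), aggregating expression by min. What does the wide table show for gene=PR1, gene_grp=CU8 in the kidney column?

-5.3

Rows with gene=PR1, gene_grp=CU8 and tissue=kidney: expression values are -5.3, 63.8, 47.6.
min(-5.3, 63.8, 47.6) = -5.3.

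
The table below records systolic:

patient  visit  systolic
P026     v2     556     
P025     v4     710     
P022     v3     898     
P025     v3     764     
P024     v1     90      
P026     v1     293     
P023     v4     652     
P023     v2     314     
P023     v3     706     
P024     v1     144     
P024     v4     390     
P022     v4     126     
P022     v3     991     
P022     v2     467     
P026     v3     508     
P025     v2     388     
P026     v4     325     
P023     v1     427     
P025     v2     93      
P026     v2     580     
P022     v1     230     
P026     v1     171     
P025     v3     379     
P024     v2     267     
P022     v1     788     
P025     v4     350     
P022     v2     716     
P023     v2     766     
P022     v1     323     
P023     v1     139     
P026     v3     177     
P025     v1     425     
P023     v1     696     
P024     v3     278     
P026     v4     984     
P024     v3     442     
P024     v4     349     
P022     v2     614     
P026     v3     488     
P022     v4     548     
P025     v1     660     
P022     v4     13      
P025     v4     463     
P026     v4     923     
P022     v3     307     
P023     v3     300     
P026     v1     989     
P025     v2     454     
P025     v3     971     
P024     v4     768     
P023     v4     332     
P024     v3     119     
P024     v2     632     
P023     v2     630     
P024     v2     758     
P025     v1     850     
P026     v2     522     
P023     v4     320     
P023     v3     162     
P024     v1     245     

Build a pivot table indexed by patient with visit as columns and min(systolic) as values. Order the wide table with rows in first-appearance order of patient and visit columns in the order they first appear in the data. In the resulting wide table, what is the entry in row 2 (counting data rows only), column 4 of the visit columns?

With rows in first-appearance order of patient, row 2 is patient=P025. visit columns in first-appearance order: v2, v4, v3, v1; column 4 is v1.
Long rows with patient=P025, visit=v1: min(425, 660, 850) = 425.

425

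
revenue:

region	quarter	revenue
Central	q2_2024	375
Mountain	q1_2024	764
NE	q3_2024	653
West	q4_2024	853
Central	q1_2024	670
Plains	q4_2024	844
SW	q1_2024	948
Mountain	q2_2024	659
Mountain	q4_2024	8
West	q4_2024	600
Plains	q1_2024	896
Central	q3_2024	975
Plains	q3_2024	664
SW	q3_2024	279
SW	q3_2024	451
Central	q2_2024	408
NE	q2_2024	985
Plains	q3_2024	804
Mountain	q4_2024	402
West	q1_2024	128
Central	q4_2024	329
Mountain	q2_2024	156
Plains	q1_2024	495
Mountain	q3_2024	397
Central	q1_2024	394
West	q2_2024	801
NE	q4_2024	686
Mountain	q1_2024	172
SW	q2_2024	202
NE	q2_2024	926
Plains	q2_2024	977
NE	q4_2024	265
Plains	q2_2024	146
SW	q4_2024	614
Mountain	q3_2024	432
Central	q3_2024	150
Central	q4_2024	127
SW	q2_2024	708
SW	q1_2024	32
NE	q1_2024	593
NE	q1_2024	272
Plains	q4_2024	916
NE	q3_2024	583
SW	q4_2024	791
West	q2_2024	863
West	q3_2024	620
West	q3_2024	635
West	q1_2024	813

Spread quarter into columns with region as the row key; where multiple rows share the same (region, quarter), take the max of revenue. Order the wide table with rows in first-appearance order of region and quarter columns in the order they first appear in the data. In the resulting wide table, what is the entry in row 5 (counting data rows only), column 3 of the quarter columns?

With rows in first-appearance order of region, row 5 is region=Plains. quarter columns in first-appearance order: q2_2024, q1_2024, q3_2024, q4_2024; column 3 is q3_2024.
Long rows with region=Plains, quarter=q3_2024: max(664, 804) = 804.

804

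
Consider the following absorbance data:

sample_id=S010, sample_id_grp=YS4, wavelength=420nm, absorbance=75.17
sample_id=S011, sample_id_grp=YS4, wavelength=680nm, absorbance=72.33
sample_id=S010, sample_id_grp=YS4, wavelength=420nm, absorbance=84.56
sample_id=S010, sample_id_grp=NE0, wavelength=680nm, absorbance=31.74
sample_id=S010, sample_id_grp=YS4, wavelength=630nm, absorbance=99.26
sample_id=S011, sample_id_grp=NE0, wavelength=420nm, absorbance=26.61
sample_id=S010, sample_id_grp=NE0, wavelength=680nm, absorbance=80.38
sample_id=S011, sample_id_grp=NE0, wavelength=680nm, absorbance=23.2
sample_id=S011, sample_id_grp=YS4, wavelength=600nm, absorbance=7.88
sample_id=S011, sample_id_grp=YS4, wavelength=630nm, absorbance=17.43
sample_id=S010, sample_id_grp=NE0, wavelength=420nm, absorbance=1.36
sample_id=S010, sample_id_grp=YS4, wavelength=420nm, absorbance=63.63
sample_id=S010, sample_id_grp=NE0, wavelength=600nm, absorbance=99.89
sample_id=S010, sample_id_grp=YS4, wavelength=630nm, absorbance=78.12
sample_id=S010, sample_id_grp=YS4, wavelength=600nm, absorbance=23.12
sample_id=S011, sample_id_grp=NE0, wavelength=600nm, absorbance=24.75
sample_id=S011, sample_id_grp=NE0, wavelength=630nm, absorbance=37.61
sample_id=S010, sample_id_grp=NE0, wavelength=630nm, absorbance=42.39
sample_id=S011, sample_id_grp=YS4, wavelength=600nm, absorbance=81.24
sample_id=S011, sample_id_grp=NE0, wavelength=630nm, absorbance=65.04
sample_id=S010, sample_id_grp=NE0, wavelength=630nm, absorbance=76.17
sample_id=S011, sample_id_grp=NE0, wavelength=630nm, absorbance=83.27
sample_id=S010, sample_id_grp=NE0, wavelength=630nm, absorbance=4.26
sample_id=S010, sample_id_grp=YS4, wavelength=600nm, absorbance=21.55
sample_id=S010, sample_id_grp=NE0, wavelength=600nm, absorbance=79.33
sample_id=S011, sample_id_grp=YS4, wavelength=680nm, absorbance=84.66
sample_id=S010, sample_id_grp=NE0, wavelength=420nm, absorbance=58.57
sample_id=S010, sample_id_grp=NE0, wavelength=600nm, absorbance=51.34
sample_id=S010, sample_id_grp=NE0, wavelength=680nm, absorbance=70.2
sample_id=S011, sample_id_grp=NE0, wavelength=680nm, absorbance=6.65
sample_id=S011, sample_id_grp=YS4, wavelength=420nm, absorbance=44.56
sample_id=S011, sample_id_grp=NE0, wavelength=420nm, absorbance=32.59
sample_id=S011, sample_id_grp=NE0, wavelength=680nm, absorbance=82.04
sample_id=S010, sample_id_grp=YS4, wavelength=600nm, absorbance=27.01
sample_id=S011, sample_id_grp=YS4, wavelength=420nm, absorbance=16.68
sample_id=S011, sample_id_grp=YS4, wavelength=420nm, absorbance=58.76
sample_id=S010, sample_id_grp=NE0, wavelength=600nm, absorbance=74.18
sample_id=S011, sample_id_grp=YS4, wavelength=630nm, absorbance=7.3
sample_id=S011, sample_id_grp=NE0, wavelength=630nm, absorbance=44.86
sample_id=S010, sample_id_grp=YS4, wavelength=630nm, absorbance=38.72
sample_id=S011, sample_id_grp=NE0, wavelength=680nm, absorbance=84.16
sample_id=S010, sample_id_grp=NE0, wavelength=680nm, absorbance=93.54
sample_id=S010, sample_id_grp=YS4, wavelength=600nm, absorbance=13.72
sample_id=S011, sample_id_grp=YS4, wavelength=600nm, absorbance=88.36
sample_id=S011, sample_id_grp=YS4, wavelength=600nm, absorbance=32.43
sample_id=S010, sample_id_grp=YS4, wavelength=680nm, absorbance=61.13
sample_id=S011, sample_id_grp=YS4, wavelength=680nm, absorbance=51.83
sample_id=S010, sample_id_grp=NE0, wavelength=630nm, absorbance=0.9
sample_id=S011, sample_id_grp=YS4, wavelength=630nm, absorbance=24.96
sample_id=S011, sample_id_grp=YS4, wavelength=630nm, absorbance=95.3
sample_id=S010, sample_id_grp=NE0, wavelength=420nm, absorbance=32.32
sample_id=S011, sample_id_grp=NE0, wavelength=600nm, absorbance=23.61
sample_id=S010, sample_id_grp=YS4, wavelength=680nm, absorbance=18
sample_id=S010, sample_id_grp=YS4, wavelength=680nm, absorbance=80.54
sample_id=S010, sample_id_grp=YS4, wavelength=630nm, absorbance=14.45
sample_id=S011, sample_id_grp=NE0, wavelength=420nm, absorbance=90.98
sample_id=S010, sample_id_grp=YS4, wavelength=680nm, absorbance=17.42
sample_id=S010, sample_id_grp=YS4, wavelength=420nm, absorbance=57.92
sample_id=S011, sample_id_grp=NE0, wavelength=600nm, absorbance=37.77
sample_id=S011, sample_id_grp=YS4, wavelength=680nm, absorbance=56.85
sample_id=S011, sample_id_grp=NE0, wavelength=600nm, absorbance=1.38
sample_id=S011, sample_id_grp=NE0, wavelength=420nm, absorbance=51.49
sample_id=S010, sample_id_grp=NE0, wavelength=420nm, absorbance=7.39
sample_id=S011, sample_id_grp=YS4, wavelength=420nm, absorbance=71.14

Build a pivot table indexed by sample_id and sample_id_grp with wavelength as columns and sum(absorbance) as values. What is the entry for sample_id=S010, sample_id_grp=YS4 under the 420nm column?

281.28

Rows with sample_id=S010, sample_id_grp=YS4 and wavelength=420nm: absorbance values are 75.17, 84.56, 63.63, 57.92.
75.17 + 84.56 + 63.63 + 57.92 = 281.28.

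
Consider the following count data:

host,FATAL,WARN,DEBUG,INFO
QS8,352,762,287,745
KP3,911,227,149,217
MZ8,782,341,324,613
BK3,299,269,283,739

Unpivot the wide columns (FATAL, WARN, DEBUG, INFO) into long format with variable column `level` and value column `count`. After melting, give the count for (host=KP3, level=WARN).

Unpivoting turns each (host, wide-column) pair into one long row.
The wide cell at row KP3, column WARN holds 227, so the long row (KP3, WARN) has count=227.

227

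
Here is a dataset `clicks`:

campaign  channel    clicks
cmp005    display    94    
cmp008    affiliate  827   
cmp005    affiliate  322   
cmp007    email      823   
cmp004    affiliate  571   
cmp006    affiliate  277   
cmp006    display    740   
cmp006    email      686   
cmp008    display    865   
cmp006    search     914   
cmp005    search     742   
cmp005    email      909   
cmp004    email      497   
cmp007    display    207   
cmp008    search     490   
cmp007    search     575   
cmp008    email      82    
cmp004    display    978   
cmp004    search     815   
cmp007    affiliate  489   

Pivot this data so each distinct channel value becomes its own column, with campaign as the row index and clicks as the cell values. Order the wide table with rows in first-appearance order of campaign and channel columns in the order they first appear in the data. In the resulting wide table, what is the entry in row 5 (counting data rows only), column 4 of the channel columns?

914

With rows in first-appearance order of campaign, row 5 is campaign=cmp006. channel columns in first-appearance order: display, affiliate, email, search; column 4 is search.
Long rows with campaign=cmp006, channel=search: clicks = 914.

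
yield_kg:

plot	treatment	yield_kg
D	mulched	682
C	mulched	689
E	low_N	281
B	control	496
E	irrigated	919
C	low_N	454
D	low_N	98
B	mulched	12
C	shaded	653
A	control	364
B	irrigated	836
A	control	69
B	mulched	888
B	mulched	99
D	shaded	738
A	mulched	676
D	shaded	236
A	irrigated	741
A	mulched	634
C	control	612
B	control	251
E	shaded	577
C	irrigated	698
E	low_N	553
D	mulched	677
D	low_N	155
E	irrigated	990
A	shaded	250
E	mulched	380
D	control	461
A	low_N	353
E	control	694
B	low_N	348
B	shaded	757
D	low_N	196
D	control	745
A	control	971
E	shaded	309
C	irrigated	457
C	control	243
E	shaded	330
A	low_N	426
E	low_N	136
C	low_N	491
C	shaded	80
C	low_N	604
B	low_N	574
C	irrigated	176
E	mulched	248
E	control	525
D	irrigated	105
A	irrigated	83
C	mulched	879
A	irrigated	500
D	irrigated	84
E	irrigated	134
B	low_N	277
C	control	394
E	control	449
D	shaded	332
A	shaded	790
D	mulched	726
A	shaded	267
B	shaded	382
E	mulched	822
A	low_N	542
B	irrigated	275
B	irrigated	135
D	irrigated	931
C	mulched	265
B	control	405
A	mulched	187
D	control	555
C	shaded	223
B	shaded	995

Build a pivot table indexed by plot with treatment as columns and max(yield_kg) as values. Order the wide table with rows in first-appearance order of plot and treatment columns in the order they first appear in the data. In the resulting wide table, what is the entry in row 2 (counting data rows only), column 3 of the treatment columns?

612

With rows in first-appearance order of plot, row 2 is plot=C. treatment columns in first-appearance order: mulched, low_N, control, irrigated, shaded; column 3 is control.
Long rows with plot=C, treatment=control: max(612, 243, 394) = 612.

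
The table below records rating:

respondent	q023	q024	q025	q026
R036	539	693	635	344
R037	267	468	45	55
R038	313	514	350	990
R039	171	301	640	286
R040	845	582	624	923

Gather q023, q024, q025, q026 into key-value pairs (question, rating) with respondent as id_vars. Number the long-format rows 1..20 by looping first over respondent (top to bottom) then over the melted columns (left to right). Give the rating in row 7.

45

20 rows total (5 × 4). Row 7: index ⌊(7-1)/4⌋ = 1 into respondent → R037; (7-1) mod 4 = 2 into the melted columns → q025.
So row 7 is (R037, q025, 45); rating = 45.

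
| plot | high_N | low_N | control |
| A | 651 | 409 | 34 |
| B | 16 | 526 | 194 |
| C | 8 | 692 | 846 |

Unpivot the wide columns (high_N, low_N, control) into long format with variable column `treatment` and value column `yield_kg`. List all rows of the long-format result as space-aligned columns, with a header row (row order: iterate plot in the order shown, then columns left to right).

plot  treatment  yield_kg
A     high_N     651     
A     low_N      409     
A     control    34      
B     high_N     16      
B     low_N      526     
B     control    194     
C     high_N     8       
C     low_N      692     
C     control    846     

Each (plot, column) pair becomes one row: 3 × 3 = 9 rows.
For example, (A, high_N) → yield_kg=651.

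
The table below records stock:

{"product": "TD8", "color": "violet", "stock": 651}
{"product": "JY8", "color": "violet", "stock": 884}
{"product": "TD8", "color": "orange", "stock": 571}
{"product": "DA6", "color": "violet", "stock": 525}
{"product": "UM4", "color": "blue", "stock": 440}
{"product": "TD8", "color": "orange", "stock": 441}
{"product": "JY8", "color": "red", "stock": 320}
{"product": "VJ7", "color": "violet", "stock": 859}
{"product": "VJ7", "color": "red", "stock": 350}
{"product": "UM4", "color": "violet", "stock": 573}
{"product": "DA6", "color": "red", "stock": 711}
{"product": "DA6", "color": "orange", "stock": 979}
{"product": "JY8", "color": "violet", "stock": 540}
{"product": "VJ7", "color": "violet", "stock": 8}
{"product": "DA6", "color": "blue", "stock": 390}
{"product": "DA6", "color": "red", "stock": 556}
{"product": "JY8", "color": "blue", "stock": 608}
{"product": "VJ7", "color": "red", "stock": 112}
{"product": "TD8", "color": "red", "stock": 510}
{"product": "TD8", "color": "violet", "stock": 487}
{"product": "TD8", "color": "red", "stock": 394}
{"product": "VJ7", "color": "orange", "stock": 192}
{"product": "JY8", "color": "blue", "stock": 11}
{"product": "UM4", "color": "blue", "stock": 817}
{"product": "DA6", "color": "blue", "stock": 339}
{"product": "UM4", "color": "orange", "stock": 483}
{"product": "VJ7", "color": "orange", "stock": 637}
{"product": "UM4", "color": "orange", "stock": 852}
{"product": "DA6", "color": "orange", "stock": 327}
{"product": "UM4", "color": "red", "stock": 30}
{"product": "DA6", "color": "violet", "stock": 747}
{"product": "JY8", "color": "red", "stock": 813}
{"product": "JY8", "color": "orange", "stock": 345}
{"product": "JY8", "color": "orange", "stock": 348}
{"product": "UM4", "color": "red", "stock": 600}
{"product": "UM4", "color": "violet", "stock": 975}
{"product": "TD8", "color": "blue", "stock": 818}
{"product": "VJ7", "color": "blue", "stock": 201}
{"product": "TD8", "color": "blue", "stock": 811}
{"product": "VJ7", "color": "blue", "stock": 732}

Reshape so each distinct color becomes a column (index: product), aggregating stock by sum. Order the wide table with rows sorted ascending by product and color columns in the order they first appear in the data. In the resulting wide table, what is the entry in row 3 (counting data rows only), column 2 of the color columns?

1012

With rows sorted ascending by product, row 3 is product=TD8. color columns in first-appearance order: violet, orange, blue, red; column 2 is orange.
Long rows with product=TD8, color=orange: 571 + 441 = 1012.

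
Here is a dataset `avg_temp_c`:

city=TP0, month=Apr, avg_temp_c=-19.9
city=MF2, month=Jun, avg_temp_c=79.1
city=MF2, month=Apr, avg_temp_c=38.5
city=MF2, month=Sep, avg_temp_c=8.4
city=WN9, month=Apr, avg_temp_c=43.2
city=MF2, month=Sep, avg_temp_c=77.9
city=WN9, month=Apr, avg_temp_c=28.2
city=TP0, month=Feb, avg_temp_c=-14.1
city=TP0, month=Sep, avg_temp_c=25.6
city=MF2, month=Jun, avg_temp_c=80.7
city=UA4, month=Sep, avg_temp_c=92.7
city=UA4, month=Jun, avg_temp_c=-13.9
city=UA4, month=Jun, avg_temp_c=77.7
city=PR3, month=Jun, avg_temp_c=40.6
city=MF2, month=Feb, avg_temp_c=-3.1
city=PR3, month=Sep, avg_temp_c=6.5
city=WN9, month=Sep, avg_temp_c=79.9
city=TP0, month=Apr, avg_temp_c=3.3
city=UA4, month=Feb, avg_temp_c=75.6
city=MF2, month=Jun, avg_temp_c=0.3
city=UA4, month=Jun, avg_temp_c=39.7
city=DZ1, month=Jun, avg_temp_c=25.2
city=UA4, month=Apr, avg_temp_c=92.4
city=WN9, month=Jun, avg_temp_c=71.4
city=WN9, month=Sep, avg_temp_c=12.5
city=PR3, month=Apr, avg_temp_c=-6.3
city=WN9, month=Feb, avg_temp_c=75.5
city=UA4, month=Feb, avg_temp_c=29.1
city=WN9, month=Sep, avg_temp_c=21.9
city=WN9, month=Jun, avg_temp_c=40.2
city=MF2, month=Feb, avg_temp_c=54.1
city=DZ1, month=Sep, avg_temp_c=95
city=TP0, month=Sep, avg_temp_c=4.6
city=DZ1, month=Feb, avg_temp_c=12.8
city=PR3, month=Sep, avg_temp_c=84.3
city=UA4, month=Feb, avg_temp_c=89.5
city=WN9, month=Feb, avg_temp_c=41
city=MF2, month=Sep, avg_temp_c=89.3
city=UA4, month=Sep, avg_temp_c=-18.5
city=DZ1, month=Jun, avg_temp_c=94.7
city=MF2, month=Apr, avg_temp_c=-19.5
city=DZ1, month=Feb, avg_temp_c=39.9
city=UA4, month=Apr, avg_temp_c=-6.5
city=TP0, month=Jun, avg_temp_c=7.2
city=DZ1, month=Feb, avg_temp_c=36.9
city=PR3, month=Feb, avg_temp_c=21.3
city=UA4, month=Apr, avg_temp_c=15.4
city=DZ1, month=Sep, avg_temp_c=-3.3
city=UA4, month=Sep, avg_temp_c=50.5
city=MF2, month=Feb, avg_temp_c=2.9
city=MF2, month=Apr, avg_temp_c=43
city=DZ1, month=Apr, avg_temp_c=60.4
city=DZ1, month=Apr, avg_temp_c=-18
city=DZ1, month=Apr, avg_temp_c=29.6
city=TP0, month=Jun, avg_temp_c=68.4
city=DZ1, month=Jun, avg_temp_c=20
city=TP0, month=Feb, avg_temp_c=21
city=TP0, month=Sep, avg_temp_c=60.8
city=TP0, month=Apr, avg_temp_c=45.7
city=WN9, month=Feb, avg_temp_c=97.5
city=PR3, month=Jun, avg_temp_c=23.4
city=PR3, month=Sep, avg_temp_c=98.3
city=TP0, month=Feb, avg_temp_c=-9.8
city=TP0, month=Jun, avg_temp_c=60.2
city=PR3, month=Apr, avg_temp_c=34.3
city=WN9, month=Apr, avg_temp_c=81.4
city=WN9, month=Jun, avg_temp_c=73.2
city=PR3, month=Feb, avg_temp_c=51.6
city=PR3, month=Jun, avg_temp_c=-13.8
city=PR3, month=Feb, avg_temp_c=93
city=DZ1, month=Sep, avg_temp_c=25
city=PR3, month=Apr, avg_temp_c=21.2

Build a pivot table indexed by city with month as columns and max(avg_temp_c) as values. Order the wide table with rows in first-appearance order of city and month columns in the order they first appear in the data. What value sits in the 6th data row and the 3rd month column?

95

With rows in first-appearance order of city, row 6 is city=DZ1. month columns in first-appearance order: Apr, Jun, Sep, Feb; column 3 is Sep.
Long rows with city=DZ1, month=Sep: max(95, -3.3, 25) = 95.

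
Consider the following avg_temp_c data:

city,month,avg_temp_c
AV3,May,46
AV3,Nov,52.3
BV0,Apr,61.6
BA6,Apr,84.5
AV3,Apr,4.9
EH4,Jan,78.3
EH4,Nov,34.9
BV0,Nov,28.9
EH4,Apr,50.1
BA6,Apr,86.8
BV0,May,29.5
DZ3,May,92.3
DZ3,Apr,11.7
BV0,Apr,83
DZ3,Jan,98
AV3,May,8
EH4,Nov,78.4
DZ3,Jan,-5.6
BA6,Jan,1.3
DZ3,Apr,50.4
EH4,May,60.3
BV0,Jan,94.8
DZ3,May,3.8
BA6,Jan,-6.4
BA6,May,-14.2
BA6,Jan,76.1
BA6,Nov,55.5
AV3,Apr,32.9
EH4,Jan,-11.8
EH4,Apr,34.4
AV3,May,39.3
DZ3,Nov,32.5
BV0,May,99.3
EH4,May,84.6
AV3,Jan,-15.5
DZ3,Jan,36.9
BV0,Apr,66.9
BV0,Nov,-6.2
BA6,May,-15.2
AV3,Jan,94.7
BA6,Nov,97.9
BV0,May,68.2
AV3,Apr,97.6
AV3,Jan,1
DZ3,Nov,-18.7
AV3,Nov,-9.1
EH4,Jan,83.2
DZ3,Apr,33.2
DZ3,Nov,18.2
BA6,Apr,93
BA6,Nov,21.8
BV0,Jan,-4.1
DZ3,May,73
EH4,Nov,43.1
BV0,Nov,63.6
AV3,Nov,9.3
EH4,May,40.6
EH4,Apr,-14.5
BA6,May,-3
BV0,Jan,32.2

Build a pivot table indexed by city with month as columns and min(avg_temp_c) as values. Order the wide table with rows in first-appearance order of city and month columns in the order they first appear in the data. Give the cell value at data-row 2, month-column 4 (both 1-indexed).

-4.1

With rows in first-appearance order of city, row 2 is city=BV0. month columns in first-appearance order: May, Nov, Apr, Jan; column 4 is Jan.
Long rows with city=BV0, month=Jan: min(94.8, -4.1, 32.2) = -4.1.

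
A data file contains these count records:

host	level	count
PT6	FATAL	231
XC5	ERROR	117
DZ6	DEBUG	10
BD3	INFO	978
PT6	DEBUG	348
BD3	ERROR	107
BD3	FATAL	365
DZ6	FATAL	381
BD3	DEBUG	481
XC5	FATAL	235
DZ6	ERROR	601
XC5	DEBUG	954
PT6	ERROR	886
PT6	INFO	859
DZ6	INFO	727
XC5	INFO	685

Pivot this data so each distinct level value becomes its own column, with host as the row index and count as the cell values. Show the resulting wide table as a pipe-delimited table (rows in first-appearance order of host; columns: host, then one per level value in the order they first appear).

| host | FATAL | ERROR | DEBUG | INFO |
| PT6 | 231 | 886 | 348 | 859 |
| XC5 | 235 | 117 | 954 | 685 |
| DZ6 | 381 | 601 | 10 | 727 |
| BD3 | 365 | 107 | 481 | 978 |

Columns: host plus the 4 distinct level values (FATAL, ERROR, DEBUG, INFO).
For example, row PT6 column FATAL takes count=231 from the long row (PT6, FATAL).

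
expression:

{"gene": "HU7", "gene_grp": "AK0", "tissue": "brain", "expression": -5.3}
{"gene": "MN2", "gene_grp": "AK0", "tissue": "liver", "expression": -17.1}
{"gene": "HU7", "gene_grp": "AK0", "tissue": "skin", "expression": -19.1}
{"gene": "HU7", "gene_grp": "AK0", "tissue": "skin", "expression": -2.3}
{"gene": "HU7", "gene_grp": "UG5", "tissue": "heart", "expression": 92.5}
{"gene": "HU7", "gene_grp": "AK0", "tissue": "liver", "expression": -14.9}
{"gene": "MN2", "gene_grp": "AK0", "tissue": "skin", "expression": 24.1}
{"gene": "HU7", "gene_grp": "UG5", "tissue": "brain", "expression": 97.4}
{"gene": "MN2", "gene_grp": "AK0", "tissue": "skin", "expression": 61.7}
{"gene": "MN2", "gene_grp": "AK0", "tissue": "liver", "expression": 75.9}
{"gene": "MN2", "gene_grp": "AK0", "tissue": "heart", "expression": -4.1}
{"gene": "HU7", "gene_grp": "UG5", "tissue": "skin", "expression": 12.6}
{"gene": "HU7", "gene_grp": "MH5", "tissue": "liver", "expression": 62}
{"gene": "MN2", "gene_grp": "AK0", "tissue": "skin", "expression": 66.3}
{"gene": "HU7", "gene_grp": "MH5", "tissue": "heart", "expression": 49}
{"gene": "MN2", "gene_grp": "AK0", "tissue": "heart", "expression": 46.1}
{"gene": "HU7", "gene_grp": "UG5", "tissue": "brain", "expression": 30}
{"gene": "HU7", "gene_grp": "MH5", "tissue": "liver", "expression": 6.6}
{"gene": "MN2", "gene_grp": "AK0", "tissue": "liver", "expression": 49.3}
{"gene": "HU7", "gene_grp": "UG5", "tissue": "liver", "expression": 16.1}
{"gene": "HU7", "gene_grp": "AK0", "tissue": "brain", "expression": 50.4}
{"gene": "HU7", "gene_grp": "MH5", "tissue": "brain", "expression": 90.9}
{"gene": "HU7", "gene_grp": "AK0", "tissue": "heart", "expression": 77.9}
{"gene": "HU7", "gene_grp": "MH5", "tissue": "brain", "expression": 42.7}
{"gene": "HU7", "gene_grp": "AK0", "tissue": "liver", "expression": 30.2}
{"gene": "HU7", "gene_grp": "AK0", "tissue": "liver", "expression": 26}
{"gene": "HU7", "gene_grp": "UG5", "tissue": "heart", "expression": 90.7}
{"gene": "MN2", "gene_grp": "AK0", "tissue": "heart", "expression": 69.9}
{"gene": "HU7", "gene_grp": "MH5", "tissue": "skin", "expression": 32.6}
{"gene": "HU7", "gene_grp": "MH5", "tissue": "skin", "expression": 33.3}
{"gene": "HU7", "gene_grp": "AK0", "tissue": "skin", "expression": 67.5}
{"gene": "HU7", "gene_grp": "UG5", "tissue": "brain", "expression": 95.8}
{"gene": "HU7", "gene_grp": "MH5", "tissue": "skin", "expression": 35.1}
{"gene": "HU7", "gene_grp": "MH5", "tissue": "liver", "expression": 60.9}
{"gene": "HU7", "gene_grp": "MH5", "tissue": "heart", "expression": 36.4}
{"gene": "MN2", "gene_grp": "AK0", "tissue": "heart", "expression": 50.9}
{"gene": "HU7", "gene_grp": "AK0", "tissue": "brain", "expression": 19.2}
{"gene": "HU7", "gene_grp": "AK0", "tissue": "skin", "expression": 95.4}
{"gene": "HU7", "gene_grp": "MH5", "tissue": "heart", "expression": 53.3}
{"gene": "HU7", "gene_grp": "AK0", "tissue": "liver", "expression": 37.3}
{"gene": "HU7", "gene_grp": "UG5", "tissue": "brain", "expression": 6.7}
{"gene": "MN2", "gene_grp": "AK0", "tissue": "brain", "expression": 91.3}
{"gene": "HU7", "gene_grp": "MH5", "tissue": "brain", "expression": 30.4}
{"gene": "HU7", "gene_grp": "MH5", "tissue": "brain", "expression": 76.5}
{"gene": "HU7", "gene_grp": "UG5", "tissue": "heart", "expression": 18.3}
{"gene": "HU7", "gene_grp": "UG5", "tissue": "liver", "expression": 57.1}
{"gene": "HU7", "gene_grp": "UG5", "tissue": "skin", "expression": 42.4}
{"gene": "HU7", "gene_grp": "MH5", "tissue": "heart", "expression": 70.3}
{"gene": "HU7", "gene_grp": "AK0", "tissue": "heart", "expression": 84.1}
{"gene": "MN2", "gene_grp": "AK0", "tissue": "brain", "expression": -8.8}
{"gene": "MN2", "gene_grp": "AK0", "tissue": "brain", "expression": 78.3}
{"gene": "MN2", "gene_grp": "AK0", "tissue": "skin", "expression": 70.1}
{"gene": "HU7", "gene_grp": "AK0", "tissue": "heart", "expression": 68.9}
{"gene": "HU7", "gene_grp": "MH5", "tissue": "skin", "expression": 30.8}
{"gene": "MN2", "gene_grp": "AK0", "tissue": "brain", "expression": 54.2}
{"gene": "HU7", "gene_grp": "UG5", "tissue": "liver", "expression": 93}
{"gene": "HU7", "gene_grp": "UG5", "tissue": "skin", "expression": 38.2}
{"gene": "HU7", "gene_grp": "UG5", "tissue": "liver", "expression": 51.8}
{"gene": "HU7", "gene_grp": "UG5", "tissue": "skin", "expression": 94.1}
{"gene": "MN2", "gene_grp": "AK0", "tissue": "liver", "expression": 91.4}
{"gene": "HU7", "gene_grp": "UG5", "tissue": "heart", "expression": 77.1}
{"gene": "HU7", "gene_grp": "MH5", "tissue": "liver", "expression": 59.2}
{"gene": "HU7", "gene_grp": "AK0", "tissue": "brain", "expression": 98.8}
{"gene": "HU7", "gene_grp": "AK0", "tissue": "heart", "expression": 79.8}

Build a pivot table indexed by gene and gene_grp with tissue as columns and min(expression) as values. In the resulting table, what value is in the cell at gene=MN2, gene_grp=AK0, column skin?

Rows with gene=MN2, gene_grp=AK0 and tissue=skin: expression values are 24.1, 61.7, 66.3, 70.1.
min(24.1, 61.7, 66.3, 70.1) = 24.1.

24.1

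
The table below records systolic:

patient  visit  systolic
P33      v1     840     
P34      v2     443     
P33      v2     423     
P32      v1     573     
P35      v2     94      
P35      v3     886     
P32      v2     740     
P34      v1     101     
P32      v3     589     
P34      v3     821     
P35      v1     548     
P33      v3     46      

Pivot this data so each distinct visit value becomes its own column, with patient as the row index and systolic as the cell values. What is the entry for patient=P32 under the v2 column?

Wide layout: rows indexed by patient, columns are the 3 distinct visit values (v1, v2, v3).
Cell (patient=P32, visit=v2) draws from the long row where patient=P32 and visit=v2, which has systolic=740.

740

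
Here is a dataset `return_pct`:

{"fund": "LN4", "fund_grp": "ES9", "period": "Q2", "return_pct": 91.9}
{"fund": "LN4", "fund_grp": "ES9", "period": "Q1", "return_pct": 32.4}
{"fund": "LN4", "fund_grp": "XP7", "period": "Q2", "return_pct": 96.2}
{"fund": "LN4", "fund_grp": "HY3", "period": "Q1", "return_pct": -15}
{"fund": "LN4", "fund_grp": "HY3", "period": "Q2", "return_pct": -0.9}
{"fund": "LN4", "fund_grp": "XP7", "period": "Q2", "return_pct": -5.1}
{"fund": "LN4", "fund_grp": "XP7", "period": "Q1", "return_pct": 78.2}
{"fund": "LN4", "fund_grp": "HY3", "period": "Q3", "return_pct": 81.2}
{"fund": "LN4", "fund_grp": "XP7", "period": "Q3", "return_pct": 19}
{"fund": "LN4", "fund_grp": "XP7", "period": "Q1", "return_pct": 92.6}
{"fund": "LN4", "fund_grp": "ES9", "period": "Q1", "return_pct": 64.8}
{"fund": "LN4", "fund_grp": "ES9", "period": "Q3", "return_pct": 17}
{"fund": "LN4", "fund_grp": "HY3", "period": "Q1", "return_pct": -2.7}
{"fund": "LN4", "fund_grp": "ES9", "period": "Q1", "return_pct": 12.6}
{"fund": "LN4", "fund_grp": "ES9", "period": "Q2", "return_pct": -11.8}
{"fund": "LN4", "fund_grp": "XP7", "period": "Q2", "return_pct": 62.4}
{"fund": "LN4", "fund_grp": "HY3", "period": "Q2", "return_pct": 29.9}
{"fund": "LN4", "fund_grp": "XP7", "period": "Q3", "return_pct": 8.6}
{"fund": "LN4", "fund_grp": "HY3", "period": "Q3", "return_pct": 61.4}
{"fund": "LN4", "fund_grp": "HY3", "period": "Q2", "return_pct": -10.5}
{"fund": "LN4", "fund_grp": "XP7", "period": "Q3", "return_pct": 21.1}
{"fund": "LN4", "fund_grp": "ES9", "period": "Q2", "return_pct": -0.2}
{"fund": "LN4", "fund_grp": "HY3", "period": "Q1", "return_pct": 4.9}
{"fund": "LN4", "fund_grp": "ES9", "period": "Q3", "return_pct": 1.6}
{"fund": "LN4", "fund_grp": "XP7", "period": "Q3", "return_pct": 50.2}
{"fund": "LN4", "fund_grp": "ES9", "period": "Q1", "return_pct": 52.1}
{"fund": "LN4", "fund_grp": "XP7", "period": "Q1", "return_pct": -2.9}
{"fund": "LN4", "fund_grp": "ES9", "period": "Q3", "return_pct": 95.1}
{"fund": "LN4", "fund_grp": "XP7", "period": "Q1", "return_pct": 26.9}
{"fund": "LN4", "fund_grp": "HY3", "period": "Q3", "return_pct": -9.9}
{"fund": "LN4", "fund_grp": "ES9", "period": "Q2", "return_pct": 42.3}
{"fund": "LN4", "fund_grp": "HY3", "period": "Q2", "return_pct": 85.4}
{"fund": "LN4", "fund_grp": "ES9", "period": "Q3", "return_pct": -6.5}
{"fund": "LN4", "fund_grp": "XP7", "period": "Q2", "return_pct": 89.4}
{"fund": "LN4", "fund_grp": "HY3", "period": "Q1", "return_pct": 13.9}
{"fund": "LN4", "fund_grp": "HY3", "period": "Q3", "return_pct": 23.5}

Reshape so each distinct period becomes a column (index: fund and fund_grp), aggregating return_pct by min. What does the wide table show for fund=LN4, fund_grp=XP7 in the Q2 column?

Rows with fund=LN4, fund_grp=XP7 and period=Q2: return_pct values are 96.2, -5.1, 62.4, 89.4.
min(96.2, -5.1, 62.4, 89.4) = -5.1.

-5.1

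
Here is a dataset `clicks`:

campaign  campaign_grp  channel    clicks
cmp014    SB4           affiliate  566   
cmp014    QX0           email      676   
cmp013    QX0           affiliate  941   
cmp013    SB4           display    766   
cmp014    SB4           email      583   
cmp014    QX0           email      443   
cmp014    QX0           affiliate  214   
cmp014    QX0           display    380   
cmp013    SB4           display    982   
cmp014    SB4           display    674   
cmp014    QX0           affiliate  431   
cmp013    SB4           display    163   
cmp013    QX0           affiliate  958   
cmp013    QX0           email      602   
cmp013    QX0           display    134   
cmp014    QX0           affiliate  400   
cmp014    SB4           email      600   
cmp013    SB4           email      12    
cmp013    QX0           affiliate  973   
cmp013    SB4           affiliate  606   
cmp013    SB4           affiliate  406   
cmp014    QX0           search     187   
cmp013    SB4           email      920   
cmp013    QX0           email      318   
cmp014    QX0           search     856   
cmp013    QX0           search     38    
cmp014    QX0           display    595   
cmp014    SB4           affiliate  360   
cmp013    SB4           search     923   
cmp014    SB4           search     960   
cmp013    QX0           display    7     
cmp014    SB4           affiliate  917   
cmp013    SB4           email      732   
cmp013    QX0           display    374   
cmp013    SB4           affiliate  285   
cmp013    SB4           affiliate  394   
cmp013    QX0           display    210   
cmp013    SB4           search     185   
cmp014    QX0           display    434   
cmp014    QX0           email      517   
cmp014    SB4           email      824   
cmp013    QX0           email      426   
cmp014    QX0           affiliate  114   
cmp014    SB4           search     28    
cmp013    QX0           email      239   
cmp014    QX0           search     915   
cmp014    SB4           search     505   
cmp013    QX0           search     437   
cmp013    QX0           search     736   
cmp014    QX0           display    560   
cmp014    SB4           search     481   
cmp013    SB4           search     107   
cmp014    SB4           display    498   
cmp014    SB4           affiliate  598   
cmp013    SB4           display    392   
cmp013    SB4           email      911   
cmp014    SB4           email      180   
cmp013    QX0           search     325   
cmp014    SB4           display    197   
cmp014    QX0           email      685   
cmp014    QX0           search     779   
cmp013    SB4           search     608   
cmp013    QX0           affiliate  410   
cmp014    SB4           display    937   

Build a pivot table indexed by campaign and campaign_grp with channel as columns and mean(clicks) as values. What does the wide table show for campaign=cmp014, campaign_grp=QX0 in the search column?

Rows with campaign=cmp014, campaign_grp=QX0 and channel=search: clicks values are 187, 856, 915, 779.
(187 + 856 + 915 + 779) / 4 = 684.25.

684.25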